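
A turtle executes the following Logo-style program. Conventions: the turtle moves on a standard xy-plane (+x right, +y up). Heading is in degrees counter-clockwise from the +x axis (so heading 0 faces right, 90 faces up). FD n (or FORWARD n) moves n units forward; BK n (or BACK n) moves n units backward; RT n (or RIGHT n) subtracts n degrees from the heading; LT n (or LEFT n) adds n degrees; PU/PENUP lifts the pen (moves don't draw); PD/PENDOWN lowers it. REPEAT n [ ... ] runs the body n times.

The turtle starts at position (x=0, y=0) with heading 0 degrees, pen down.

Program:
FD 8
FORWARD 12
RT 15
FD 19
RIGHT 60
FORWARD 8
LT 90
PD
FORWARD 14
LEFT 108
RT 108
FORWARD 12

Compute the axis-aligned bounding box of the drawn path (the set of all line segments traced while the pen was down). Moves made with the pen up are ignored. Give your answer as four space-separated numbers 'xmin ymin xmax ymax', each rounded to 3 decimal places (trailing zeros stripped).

Answer: 0 -12.645 65.537 0

Derivation:
Executing turtle program step by step:
Start: pos=(0,0), heading=0, pen down
FD 8: (0,0) -> (8,0) [heading=0, draw]
FD 12: (8,0) -> (20,0) [heading=0, draw]
RT 15: heading 0 -> 345
FD 19: (20,0) -> (38.353,-4.918) [heading=345, draw]
RT 60: heading 345 -> 285
FD 8: (38.353,-4.918) -> (40.423,-12.645) [heading=285, draw]
LT 90: heading 285 -> 15
PD: pen down
FD 14: (40.423,-12.645) -> (53.946,-9.022) [heading=15, draw]
LT 108: heading 15 -> 123
RT 108: heading 123 -> 15
FD 12: (53.946,-9.022) -> (65.537,-5.916) [heading=15, draw]
Final: pos=(65.537,-5.916), heading=15, 6 segment(s) drawn

Segment endpoints: x in {0, 8, 20, 38.353, 40.423, 53.946, 65.537}, y in {-12.645, -9.022, -5.916, -4.918, 0}
xmin=0, ymin=-12.645, xmax=65.537, ymax=0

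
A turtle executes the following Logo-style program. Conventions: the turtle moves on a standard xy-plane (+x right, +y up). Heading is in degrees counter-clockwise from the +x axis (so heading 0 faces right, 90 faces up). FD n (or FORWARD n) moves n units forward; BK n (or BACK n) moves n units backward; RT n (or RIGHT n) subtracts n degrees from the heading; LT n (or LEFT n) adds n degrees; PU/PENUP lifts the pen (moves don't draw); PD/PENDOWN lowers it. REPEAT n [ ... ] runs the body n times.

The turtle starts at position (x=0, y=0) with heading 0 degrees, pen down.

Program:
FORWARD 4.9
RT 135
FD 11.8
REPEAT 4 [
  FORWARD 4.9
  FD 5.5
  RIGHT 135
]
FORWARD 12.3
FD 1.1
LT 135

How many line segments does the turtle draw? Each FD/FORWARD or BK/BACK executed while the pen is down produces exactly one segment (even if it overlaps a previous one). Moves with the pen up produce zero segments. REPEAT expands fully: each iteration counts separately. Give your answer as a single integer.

Executing turtle program step by step:
Start: pos=(0,0), heading=0, pen down
FD 4.9: (0,0) -> (4.9,0) [heading=0, draw]
RT 135: heading 0 -> 225
FD 11.8: (4.9,0) -> (-3.444,-8.344) [heading=225, draw]
REPEAT 4 [
  -- iteration 1/4 --
  FD 4.9: (-3.444,-8.344) -> (-6.909,-11.809) [heading=225, draw]
  FD 5.5: (-6.909,-11.809) -> (-10.798,-15.698) [heading=225, draw]
  RT 135: heading 225 -> 90
  -- iteration 2/4 --
  FD 4.9: (-10.798,-15.698) -> (-10.798,-10.798) [heading=90, draw]
  FD 5.5: (-10.798,-10.798) -> (-10.798,-5.298) [heading=90, draw]
  RT 135: heading 90 -> 315
  -- iteration 3/4 --
  FD 4.9: (-10.798,-5.298) -> (-7.333,-8.763) [heading=315, draw]
  FD 5.5: (-7.333,-8.763) -> (-3.444,-12.652) [heading=315, draw]
  RT 135: heading 315 -> 180
  -- iteration 4/4 --
  FD 4.9: (-3.444,-12.652) -> (-8.344,-12.652) [heading=180, draw]
  FD 5.5: (-8.344,-12.652) -> (-13.844,-12.652) [heading=180, draw]
  RT 135: heading 180 -> 45
]
FD 12.3: (-13.844,-12.652) -> (-5.146,-3.954) [heading=45, draw]
FD 1.1: (-5.146,-3.954) -> (-4.369,-3.176) [heading=45, draw]
LT 135: heading 45 -> 180
Final: pos=(-4.369,-3.176), heading=180, 12 segment(s) drawn
Segments drawn: 12

Answer: 12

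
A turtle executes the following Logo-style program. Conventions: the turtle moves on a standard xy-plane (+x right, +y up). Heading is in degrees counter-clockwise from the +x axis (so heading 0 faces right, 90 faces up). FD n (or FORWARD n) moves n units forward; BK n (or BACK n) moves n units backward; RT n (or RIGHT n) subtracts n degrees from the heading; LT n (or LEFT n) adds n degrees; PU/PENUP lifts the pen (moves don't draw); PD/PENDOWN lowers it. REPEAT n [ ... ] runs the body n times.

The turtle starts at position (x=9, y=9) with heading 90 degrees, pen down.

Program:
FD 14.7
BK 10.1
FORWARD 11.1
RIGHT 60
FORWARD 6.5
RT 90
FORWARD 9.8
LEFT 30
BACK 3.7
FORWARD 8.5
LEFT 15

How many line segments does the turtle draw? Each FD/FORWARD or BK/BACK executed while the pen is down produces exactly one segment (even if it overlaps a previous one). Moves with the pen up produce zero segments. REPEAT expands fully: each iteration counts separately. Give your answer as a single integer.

Executing turtle program step by step:
Start: pos=(9,9), heading=90, pen down
FD 14.7: (9,9) -> (9,23.7) [heading=90, draw]
BK 10.1: (9,23.7) -> (9,13.6) [heading=90, draw]
FD 11.1: (9,13.6) -> (9,24.7) [heading=90, draw]
RT 60: heading 90 -> 30
FD 6.5: (9,24.7) -> (14.629,27.95) [heading=30, draw]
RT 90: heading 30 -> 300
FD 9.8: (14.629,27.95) -> (19.529,19.463) [heading=300, draw]
LT 30: heading 300 -> 330
BK 3.7: (19.529,19.463) -> (16.325,21.313) [heading=330, draw]
FD 8.5: (16.325,21.313) -> (23.686,17.063) [heading=330, draw]
LT 15: heading 330 -> 345
Final: pos=(23.686,17.063), heading=345, 7 segment(s) drawn
Segments drawn: 7

Answer: 7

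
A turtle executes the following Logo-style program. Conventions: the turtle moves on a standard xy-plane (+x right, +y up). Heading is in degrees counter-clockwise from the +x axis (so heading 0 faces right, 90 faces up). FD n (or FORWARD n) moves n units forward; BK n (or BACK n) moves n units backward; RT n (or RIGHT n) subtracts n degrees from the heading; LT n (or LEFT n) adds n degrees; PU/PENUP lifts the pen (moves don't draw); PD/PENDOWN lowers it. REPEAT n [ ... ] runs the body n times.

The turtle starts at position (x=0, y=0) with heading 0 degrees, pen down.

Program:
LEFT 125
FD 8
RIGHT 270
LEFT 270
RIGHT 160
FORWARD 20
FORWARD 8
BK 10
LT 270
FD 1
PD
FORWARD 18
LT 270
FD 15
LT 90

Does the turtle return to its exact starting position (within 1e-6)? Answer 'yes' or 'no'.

Executing turtle program step by step:
Start: pos=(0,0), heading=0, pen down
LT 125: heading 0 -> 125
FD 8: (0,0) -> (-4.589,6.553) [heading=125, draw]
RT 270: heading 125 -> 215
LT 270: heading 215 -> 125
RT 160: heading 125 -> 325
FD 20: (-4.589,6.553) -> (11.794,-4.918) [heading=325, draw]
FD 8: (11.794,-4.918) -> (18.348,-9.507) [heading=325, draw]
BK 10: (18.348,-9.507) -> (10.156,-3.771) [heading=325, draw]
LT 270: heading 325 -> 235
FD 1: (10.156,-3.771) -> (9.583,-4.59) [heading=235, draw]
PD: pen down
FD 18: (9.583,-4.59) -> (-0.742,-19.335) [heading=235, draw]
LT 270: heading 235 -> 145
FD 15: (-0.742,-19.335) -> (-13.029,-10.731) [heading=145, draw]
LT 90: heading 145 -> 235
Final: pos=(-13.029,-10.731), heading=235, 7 segment(s) drawn

Start position: (0, 0)
Final position: (-13.029, -10.731)
Distance = 16.88; >= 1e-6 -> NOT closed

Answer: no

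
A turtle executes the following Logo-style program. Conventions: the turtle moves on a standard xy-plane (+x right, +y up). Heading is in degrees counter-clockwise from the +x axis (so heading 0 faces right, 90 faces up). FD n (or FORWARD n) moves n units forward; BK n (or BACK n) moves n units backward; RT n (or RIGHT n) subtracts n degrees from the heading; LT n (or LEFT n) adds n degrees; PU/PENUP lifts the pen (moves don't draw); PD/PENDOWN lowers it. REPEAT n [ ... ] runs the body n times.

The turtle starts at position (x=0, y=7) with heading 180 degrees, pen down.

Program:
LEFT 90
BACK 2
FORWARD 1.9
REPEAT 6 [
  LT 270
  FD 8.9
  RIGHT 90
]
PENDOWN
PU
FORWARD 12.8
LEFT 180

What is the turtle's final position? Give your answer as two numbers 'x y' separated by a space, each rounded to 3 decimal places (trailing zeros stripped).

Executing turtle program step by step:
Start: pos=(0,7), heading=180, pen down
LT 90: heading 180 -> 270
BK 2: (0,7) -> (0,9) [heading=270, draw]
FD 1.9: (0,9) -> (0,7.1) [heading=270, draw]
REPEAT 6 [
  -- iteration 1/6 --
  LT 270: heading 270 -> 180
  FD 8.9: (0,7.1) -> (-8.9,7.1) [heading=180, draw]
  RT 90: heading 180 -> 90
  -- iteration 2/6 --
  LT 270: heading 90 -> 0
  FD 8.9: (-8.9,7.1) -> (0,7.1) [heading=0, draw]
  RT 90: heading 0 -> 270
  -- iteration 3/6 --
  LT 270: heading 270 -> 180
  FD 8.9: (0,7.1) -> (-8.9,7.1) [heading=180, draw]
  RT 90: heading 180 -> 90
  -- iteration 4/6 --
  LT 270: heading 90 -> 0
  FD 8.9: (-8.9,7.1) -> (0,7.1) [heading=0, draw]
  RT 90: heading 0 -> 270
  -- iteration 5/6 --
  LT 270: heading 270 -> 180
  FD 8.9: (0,7.1) -> (-8.9,7.1) [heading=180, draw]
  RT 90: heading 180 -> 90
  -- iteration 6/6 --
  LT 270: heading 90 -> 0
  FD 8.9: (-8.9,7.1) -> (0,7.1) [heading=0, draw]
  RT 90: heading 0 -> 270
]
PD: pen down
PU: pen up
FD 12.8: (0,7.1) -> (0,-5.7) [heading=270, move]
LT 180: heading 270 -> 90
Final: pos=(0,-5.7), heading=90, 8 segment(s) drawn

Answer: 0 -5.7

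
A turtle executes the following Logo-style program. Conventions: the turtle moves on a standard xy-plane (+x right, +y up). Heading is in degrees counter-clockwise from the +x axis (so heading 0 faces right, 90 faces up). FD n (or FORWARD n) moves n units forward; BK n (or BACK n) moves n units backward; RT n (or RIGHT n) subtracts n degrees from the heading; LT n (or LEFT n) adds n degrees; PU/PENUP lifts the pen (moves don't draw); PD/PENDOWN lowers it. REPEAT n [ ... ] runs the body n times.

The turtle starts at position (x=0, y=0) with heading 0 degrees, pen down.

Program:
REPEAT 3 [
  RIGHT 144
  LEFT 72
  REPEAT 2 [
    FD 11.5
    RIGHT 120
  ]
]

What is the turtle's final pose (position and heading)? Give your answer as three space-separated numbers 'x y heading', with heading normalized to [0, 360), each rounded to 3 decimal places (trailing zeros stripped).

Executing turtle program step by step:
Start: pos=(0,0), heading=0, pen down
REPEAT 3 [
  -- iteration 1/3 --
  RT 144: heading 0 -> 216
  LT 72: heading 216 -> 288
  REPEAT 2 [
    -- iteration 1/2 --
    FD 11.5: (0,0) -> (3.554,-10.937) [heading=288, draw]
    RT 120: heading 288 -> 168
    -- iteration 2/2 --
    FD 11.5: (3.554,-10.937) -> (-7.695,-8.546) [heading=168, draw]
    RT 120: heading 168 -> 48
  ]
  -- iteration 2/3 --
  RT 144: heading 48 -> 264
  LT 72: heading 264 -> 336
  REPEAT 2 [
    -- iteration 1/2 --
    FD 11.5: (-7.695,-8.546) -> (2.811,-13.224) [heading=336, draw]
    RT 120: heading 336 -> 216
    -- iteration 2/2 --
    FD 11.5: (2.811,-13.224) -> (-6.493,-19.983) [heading=216, draw]
    RT 120: heading 216 -> 96
  ]
  -- iteration 3/3 --
  RT 144: heading 96 -> 312
  LT 72: heading 312 -> 24
  REPEAT 2 [
    -- iteration 1/2 --
    FD 11.5: (-6.493,-19.983) -> (4.013,-15.306) [heading=24, draw]
    RT 120: heading 24 -> 264
    -- iteration 2/2 --
    FD 11.5: (4.013,-15.306) -> (2.811,-26.743) [heading=264, draw]
    RT 120: heading 264 -> 144
  ]
]
Final: pos=(2.811,-26.743), heading=144, 6 segment(s) drawn

Answer: 2.811 -26.743 144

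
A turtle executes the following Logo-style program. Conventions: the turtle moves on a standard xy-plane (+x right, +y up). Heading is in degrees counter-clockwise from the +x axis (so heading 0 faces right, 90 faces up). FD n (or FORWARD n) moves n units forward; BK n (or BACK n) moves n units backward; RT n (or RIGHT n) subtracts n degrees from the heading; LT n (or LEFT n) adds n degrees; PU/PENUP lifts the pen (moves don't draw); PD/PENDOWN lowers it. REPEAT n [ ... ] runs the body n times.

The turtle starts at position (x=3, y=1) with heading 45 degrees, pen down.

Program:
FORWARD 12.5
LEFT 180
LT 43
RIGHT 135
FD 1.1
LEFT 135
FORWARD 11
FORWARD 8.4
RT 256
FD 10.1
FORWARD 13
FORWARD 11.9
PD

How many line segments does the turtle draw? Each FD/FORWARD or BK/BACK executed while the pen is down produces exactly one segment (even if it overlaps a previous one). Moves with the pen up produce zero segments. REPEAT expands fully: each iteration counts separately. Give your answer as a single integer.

Answer: 7

Derivation:
Executing turtle program step by step:
Start: pos=(3,1), heading=45, pen down
FD 12.5: (3,1) -> (11.839,9.839) [heading=45, draw]
LT 180: heading 45 -> 225
LT 43: heading 225 -> 268
RT 135: heading 268 -> 133
FD 1.1: (11.839,9.839) -> (11.089,10.643) [heading=133, draw]
LT 135: heading 133 -> 268
FD 11: (11.089,10.643) -> (10.705,-0.35) [heading=268, draw]
FD 8.4: (10.705,-0.35) -> (10.412,-8.745) [heading=268, draw]
RT 256: heading 268 -> 12
FD 10.1: (10.412,-8.745) -> (20.291,-6.645) [heading=12, draw]
FD 13: (20.291,-6.645) -> (33.007,-3.942) [heading=12, draw]
FD 11.9: (33.007,-3.942) -> (44.647,-1.468) [heading=12, draw]
PD: pen down
Final: pos=(44.647,-1.468), heading=12, 7 segment(s) drawn
Segments drawn: 7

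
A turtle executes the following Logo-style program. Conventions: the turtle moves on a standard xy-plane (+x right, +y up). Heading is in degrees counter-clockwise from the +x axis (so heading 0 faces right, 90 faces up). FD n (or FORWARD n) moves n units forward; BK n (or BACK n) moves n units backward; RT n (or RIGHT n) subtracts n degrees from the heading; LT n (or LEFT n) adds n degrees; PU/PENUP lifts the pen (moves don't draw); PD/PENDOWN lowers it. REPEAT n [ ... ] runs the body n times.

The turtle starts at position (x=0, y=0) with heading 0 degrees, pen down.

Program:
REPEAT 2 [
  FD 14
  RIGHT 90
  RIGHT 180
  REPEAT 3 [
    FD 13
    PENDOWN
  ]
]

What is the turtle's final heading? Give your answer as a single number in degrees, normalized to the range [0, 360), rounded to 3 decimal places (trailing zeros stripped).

Answer: 180

Derivation:
Executing turtle program step by step:
Start: pos=(0,0), heading=0, pen down
REPEAT 2 [
  -- iteration 1/2 --
  FD 14: (0,0) -> (14,0) [heading=0, draw]
  RT 90: heading 0 -> 270
  RT 180: heading 270 -> 90
  REPEAT 3 [
    -- iteration 1/3 --
    FD 13: (14,0) -> (14,13) [heading=90, draw]
    PD: pen down
    -- iteration 2/3 --
    FD 13: (14,13) -> (14,26) [heading=90, draw]
    PD: pen down
    -- iteration 3/3 --
    FD 13: (14,26) -> (14,39) [heading=90, draw]
    PD: pen down
  ]
  -- iteration 2/2 --
  FD 14: (14,39) -> (14,53) [heading=90, draw]
  RT 90: heading 90 -> 0
  RT 180: heading 0 -> 180
  REPEAT 3 [
    -- iteration 1/3 --
    FD 13: (14,53) -> (1,53) [heading=180, draw]
    PD: pen down
    -- iteration 2/3 --
    FD 13: (1,53) -> (-12,53) [heading=180, draw]
    PD: pen down
    -- iteration 3/3 --
    FD 13: (-12,53) -> (-25,53) [heading=180, draw]
    PD: pen down
  ]
]
Final: pos=(-25,53), heading=180, 8 segment(s) drawn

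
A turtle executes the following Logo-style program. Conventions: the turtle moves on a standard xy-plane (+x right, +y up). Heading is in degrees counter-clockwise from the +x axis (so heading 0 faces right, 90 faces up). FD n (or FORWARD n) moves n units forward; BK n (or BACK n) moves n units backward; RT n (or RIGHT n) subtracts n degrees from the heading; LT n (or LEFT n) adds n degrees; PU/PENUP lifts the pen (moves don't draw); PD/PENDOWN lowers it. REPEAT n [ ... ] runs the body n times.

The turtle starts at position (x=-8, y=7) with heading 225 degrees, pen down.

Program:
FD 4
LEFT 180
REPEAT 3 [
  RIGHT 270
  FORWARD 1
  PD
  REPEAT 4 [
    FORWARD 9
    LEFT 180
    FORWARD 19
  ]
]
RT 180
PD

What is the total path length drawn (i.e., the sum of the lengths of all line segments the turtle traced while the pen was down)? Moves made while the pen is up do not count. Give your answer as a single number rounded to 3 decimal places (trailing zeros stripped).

Executing turtle program step by step:
Start: pos=(-8,7), heading=225, pen down
FD 4: (-8,7) -> (-10.828,4.172) [heading=225, draw]
LT 180: heading 225 -> 45
REPEAT 3 [
  -- iteration 1/3 --
  RT 270: heading 45 -> 135
  FD 1: (-10.828,4.172) -> (-11.536,4.879) [heading=135, draw]
  PD: pen down
  REPEAT 4 [
    -- iteration 1/4 --
    FD 9: (-11.536,4.879) -> (-17.899,11.243) [heading=135, draw]
    LT 180: heading 135 -> 315
    FD 19: (-17.899,11.243) -> (-4.464,-2.192) [heading=315, draw]
    -- iteration 2/4 --
    FD 9: (-4.464,-2.192) -> (1.899,-8.556) [heading=315, draw]
    LT 180: heading 315 -> 135
    FD 19: (1.899,-8.556) -> (-11.536,4.879) [heading=135, draw]
    -- iteration 3/4 --
    FD 9: (-11.536,4.879) -> (-17.899,11.243) [heading=135, draw]
    LT 180: heading 135 -> 315
    FD 19: (-17.899,11.243) -> (-4.464,-2.192) [heading=315, draw]
    -- iteration 4/4 --
    FD 9: (-4.464,-2.192) -> (1.899,-8.556) [heading=315, draw]
    LT 180: heading 315 -> 135
    FD 19: (1.899,-8.556) -> (-11.536,4.879) [heading=135, draw]
  ]
  -- iteration 2/3 --
  RT 270: heading 135 -> 225
  FD 1: (-11.536,4.879) -> (-12.243,4.172) [heading=225, draw]
  PD: pen down
  REPEAT 4 [
    -- iteration 1/4 --
    FD 9: (-12.243,4.172) -> (-18.607,-2.192) [heading=225, draw]
    LT 180: heading 225 -> 45
    FD 19: (-18.607,-2.192) -> (-5.172,11.243) [heading=45, draw]
    -- iteration 2/4 --
    FD 9: (-5.172,11.243) -> (1.192,17.607) [heading=45, draw]
    LT 180: heading 45 -> 225
    FD 19: (1.192,17.607) -> (-12.243,4.172) [heading=225, draw]
    -- iteration 3/4 --
    FD 9: (-12.243,4.172) -> (-18.607,-2.192) [heading=225, draw]
    LT 180: heading 225 -> 45
    FD 19: (-18.607,-2.192) -> (-5.172,11.243) [heading=45, draw]
    -- iteration 4/4 --
    FD 9: (-5.172,11.243) -> (1.192,17.607) [heading=45, draw]
    LT 180: heading 45 -> 225
    FD 19: (1.192,17.607) -> (-12.243,4.172) [heading=225, draw]
  ]
  -- iteration 3/3 --
  RT 270: heading 225 -> 315
  FD 1: (-12.243,4.172) -> (-11.536,3.464) [heading=315, draw]
  PD: pen down
  REPEAT 4 [
    -- iteration 1/4 --
    FD 9: (-11.536,3.464) -> (-5.172,-2.899) [heading=315, draw]
    LT 180: heading 315 -> 135
    FD 19: (-5.172,-2.899) -> (-18.607,10.536) [heading=135, draw]
    -- iteration 2/4 --
    FD 9: (-18.607,10.536) -> (-24.971,16.899) [heading=135, draw]
    LT 180: heading 135 -> 315
    FD 19: (-24.971,16.899) -> (-11.536,3.464) [heading=315, draw]
    -- iteration 3/4 --
    FD 9: (-11.536,3.464) -> (-5.172,-2.899) [heading=315, draw]
    LT 180: heading 315 -> 135
    FD 19: (-5.172,-2.899) -> (-18.607,10.536) [heading=135, draw]
    -- iteration 4/4 --
    FD 9: (-18.607,10.536) -> (-24.971,16.899) [heading=135, draw]
    LT 180: heading 135 -> 315
    FD 19: (-24.971,16.899) -> (-11.536,3.464) [heading=315, draw]
  ]
]
RT 180: heading 315 -> 135
PD: pen down
Final: pos=(-11.536,3.464), heading=135, 28 segment(s) drawn

Segment lengths:
  seg 1: (-8,7) -> (-10.828,4.172), length = 4
  seg 2: (-10.828,4.172) -> (-11.536,4.879), length = 1
  seg 3: (-11.536,4.879) -> (-17.899,11.243), length = 9
  seg 4: (-17.899,11.243) -> (-4.464,-2.192), length = 19
  seg 5: (-4.464,-2.192) -> (1.899,-8.556), length = 9
  seg 6: (1.899,-8.556) -> (-11.536,4.879), length = 19
  seg 7: (-11.536,4.879) -> (-17.899,11.243), length = 9
  seg 8: (-17.899,11.243) -> (-4.464,-2.192), length = 19
  seg 9: (-4.464,-2.192) -> (1.899,-8.556), length = 9
  seg 10: (1.899,-8.556) -> (-11.536,4.879), length = 19
  seg 11: (-11.536,4.879) -> (-12.243,4.172), length = 1
  seg 12: (-12.243,4.172) -> (-18.607,-2.192), length = 9
  seg 13: (-18.607,-2.192) -> (-5.172,11.243), length = 19
  seg 14: (-5.172,11.243) -> (1.192,17.607), length = 9
  seg 15: (1.192,17.607) -> (-12.243,4.172), length = 19
  seg 16: (-12.243,4.172) -> (-18.607,-2.192), length = 9
  seg 17: (-18.607,-2.192) -> (-5.172,11.243), length = 19
  seg 18: (-5.172,11.243) -> (1.192,17.607), length = 9
  seg 19: (1.192,17.607) -> (-12.243,4.172), length = 19
  seg 20: (-12.243,4.172) -> (-11.536,3.464), length = 1
  seg 21: (-11.536,3.464) -> (-5.172,-2.899), length = 9
  seg 22: (-5.172,-2.899) -> (-18.607,10.536), length = 19
  seg 23: (-18.607,10.536) -> (-24.971,16.899), length = 9
  seg 24: (-24.971,16.899) -> (-11.536,3.464), length = 19
  seg 25: (-11.536,3.464) -> (-5.172,-2.899), length = 9
  seg 26: (-5.172,-2.899) -> (-18.607,10.536), length = 19
  seg 27: (-18.607,10.536) -> (-24.971,16.899), length = 9
  seg 28: (-24.971,16.899) -> (-11.536,3.464), length = 19
Total = 343

Answer: 343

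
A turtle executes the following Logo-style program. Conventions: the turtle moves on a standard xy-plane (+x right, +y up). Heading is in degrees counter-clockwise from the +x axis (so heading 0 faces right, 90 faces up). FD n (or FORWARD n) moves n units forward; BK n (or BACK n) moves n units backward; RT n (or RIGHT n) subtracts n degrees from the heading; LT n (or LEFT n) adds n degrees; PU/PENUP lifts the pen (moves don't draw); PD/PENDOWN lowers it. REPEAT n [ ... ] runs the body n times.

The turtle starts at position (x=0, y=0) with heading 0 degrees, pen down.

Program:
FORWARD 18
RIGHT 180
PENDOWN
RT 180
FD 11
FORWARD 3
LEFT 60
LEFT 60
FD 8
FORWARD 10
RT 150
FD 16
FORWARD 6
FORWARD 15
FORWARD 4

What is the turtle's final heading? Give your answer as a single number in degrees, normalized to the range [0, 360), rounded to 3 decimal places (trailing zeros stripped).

Executing turtle program step by step:
Start: pos=(0,0), heading=0, pen down
FD 18: (0,0) -> (18,0) [heading=0, draw]
RT 180: heading 0 -> 180
PD: pen down
RT 180: heading 180 -> 0
FD 11: (18,0) -> (29,0) [heading=0, draw]
FD 3: (29,0) -> (32,0) [heading=0, draw]
LT 60: heading 0 -> 60
LT 60: heading 60 -> 120
FD 8: (32,0) -> (28,6.928) [heading=120, draw]
FD 10: (28,6.928) -> (23,15.588) [heading=120, draw]
RT 150: heading 120 -> 330
FD 16: (23,15.588) -> (36.856,7.588) [heading=330, draw]
FD 6: (36.856,7.588) -> (42.053,4.588) [heading=330, draw]
FD 15: (42.053,4.588) -> (55.043,-2.912) [heading=330, draw]
FD 4: (55.043,-2.912) -> (58.507,-4.912) [heading=330, draw]
Final: pos=(58.507,-4.912), heading=330, 9 segment(s) drawn

Answer: 330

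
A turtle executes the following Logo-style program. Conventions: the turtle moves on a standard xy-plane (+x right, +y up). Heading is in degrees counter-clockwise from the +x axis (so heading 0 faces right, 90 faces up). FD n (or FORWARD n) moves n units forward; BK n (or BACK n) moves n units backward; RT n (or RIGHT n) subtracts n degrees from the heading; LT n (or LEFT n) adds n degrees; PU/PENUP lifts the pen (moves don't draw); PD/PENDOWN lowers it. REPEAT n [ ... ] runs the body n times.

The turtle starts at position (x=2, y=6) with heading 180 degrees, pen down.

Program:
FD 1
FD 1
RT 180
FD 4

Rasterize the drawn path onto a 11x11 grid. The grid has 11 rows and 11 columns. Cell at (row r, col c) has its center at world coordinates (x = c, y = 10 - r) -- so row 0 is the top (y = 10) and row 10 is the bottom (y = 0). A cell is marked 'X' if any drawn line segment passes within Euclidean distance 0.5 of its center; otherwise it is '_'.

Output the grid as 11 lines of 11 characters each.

Answer: ___________
___________
___________
___________
XXXXX______
___________
___________
___________
___________
___________
___________

Derivation:
Segment 0: (2,6) -> (1,6)
Segment 1: (1,6) -> (0,6)
Segment 2: (0,6) -> (4,6)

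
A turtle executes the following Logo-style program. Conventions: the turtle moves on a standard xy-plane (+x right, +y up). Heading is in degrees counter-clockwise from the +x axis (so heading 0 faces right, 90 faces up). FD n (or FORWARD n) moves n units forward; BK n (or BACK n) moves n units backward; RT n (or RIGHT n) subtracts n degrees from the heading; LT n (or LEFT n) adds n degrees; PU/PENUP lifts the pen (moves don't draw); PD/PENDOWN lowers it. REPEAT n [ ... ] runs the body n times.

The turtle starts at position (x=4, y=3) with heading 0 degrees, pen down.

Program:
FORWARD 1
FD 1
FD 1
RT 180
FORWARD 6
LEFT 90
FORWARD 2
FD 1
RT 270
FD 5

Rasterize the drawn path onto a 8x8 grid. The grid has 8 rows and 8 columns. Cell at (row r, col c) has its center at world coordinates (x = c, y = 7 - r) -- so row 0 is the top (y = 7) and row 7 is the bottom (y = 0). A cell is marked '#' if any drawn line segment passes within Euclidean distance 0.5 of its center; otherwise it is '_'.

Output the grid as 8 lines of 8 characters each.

Segment 0: (4,3) -> (5,3)
Segment 1: (5,3) -> (6,3)
Segment 2: (6,3) -> (7,3)
Segment 3: (7,3) -> (1,3)
Segment 4: (1,3) -> (1,1)
Segment 5: (1,1) -> (1,-0)
Segment 6: (1,-0) -> (6,0)

Answer: ________
________
________
________
_#######
_#______
_#______
_######_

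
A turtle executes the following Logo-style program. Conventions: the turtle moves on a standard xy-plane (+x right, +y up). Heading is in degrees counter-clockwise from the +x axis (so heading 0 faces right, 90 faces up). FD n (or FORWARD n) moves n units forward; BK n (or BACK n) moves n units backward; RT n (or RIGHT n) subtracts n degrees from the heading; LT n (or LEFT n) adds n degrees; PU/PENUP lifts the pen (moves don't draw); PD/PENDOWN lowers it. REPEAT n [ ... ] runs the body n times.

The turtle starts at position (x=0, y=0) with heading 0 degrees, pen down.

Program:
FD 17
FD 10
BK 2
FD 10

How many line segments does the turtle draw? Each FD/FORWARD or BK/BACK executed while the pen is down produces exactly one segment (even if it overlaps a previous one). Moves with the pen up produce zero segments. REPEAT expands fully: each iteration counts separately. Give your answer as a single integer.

Answer: 4

Derivation:
Executing turtle program step by step:
Start: pos=(0,0), heading=0, pen down
FD 17: (0,0) -> (17,0) [heading=0, draw]
FD 10: (17,0) -> (27,0) [heading=0, draw]
BK 2: (27,0) -> (25,0) [heading=0, draw]
FD 10: (25,0) -> (35,0) [heading=0, draw]
Final: pos=(35,0), heading=0, 4 segment(s) drawn
Segments drawn: 4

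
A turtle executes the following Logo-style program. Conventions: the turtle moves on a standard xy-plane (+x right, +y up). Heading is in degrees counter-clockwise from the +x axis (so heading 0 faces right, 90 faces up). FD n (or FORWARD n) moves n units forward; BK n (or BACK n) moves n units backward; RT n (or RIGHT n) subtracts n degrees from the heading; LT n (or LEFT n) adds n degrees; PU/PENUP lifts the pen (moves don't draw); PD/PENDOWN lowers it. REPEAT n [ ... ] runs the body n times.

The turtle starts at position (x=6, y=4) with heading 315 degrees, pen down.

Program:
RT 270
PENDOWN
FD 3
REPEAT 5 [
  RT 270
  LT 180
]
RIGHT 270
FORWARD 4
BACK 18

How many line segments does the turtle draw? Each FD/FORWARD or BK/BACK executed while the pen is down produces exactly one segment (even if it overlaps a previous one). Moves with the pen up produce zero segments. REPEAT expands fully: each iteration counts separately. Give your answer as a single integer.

Answer: 3

Derivation:
Executing turtle program step by step:
Start: pos=(6,4), heading=315, pen down
RT 270: heading 315 -> 45
PD: pen down
FD 3: (6,4) -> (8.121,6.121) [heading=45, draw]
REPEAT 5 [
  -- iteration 1/5 --
  RT 270: heading 45 -> 135
  LT 180: heading 135 -> 315
  -- iteration 2/5 --
  RT 270: heading 315 -> 45
  LT 180: heading 45 -> 225
  -- iteration 3/5 --
  RT 270: heading 225 -> 315
  LT 180: heading 315 -> 135
  -- iteration 4/5 --
  RT 270: heading 135 -> 225
  LT 180: heading 225 -> 45
  -- iteration 5/5 --
  RT 270: heading 45 -> 135
  LT 180: heading 135 -> 315
]
RT 270: heading 315 -> 45
FD 4: (8.121,6.121) -> (10.95,8.95) [heading=45, draw]
BK 18: (10.95,8.95) -> (-1.778,-3.778) [heading=45, draw]
Final: pos=(-1.778,-3.778), heading=45, 3 segment(s) drawn
Segments drawn: 3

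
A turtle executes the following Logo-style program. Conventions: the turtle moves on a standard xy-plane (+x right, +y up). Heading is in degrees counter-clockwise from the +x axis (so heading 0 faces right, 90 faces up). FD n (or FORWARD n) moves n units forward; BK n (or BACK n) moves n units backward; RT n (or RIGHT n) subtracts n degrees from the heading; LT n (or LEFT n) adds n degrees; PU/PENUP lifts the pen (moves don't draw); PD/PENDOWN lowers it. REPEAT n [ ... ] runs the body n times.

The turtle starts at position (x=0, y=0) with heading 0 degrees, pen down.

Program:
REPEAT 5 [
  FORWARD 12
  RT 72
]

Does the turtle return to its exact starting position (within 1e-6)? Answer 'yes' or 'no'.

Executing turtle program step by step:
Start: pos=(0,0), heading=0, pen down
REPEAT 5 [
  -- iteration 1/5 --
  FD 12: (0,0) -> (12,0) [heading=0, draw]
  RT 72: heading 0 -> 288
  -- iteration 2/5 --
  FD 12: (12,0) -> (15.708,-11.413) [heading=288, draw]
  RT 72: heading 288 -> 216
  -- iteration 3/5 --
  FD 12: (15.708,-11.413) -> (6,-18.466) [heading=216, draw]
  RT 72: heading 216 -> 144
  -- iteration 4/5 --
  FD 12: (6,-18.466) -> (-3.708,-11.413) [heading=144, draw]
  RT 72: heading 144 -> 72
  -- iteration 5/5 --
  FD 12: (-3.708,-11.413) -> (0,0) [heading=72, draw]
  RT 72: heading 72 -> 0
]
Final: pos=(0,0), heading=0, 5 segment(s) drawn

Start position: (0, 0)
Final position: (0, 0)
Distance = 0; < 1e-6 -> CLOSED

Answer: yes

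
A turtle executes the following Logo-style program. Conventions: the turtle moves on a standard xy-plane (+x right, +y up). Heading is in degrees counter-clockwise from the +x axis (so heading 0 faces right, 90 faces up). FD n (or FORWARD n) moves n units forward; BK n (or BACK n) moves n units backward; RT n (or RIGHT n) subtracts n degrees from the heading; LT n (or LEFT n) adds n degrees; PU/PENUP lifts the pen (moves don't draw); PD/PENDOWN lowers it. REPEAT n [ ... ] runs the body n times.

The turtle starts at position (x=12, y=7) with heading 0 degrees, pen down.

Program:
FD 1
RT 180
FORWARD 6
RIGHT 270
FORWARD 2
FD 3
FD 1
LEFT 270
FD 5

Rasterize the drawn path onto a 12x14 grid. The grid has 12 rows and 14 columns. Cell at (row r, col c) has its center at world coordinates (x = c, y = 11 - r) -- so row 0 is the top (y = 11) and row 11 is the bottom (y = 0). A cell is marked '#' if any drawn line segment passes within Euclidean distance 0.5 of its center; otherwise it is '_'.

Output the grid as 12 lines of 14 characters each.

Answer: ______________
______________
______________
______________
_______#######
_______#______
_______#______
_______#______
_______#______
_______#______
__######______
______________

Derivation:
Segment 0: (12,7) -> (13,7)
Segment 1: (13,7) -> (7,7)
Segment 2: (7,7) -> (7,5)
Segment 3: (7,5) -> (7,2)
Segment 4: (7,2) -> (7,1)
Segment 5: (7,1) -> (2,1)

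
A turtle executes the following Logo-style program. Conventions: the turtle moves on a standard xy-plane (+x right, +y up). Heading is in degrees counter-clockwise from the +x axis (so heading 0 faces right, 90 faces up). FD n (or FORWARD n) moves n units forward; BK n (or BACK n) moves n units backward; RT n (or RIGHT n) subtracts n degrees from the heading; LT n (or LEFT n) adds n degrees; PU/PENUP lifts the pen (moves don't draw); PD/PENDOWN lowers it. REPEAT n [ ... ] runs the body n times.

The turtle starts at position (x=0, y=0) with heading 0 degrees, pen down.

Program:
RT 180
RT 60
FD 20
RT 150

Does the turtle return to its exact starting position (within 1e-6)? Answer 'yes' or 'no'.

Answer: no

Derivation:
Executing turtle program step by step:
Start: pos=(0,0), heading=0, pen down
RT 180: heading 0 -> 180
RT 60: heading 180 -> 120
FD 20: (0,0) -> (-10,17.321) [heading=120, draw]
RT 150: heading 120 -> 330
Final: pos=(-10,17.321), heading=330, 1 segment(s) drawn

Start position: (0, 0)
Final position: (-10, 17.321)
Distance = 20; >= 1e-6 -> NOT closed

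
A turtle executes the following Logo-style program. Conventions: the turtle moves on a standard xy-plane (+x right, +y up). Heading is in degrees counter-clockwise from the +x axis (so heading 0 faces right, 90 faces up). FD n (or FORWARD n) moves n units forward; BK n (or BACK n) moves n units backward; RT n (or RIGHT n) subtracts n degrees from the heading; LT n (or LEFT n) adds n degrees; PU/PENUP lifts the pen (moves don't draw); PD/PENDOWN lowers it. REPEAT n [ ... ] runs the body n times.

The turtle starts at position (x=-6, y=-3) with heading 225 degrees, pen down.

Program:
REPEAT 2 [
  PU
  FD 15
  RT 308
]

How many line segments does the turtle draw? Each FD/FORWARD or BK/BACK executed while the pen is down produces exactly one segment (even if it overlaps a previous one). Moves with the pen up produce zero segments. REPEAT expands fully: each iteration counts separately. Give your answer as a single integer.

Executing turtle program step by step:
Start: pos=(-6,-3), heading=225, pen down
REPEAT 2 [
  -- iteration 1/2 --
  PU: pen up
  FD 15: (-6,-3) -> (-16.607,-13.607) [heading=225, move]
  RT 308: heading 225 -> 277
  -- iteration 2/2 --
  PU: pen up
  FD 15: (-16.607,-13.607) -> (-14.779,-28.495) [heading=277, move]
  RT 308: heading 277 -> 329
]
Final: pos=(-14.779,-28.495), heading=329, 0 segment(s) drawn
Segments drawn: 0

Answer: 0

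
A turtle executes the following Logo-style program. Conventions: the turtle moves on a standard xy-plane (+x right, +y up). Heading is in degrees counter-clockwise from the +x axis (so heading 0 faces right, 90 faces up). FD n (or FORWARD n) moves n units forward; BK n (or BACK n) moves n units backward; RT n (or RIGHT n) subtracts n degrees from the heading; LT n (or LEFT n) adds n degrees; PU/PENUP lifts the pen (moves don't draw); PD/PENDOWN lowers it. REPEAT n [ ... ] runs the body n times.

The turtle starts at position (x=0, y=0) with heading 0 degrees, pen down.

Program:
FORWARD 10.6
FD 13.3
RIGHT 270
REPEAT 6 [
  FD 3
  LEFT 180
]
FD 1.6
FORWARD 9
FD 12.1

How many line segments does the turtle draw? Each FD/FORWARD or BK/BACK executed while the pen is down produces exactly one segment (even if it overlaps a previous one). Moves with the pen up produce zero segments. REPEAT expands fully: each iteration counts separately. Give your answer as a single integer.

Executing turtle program step by step:
Start: pos=(0,0), heading=0, pen down
FD 10.6: (0,0) -> (10.6,0) [heading=0, draw]
FD 13.3: (10.6,0) -> (23.9,0) [heading=0, draw]
RT 270: heading 0 -> 90
REPEAT 6 [
  -- iteration 1/6 --
  FD 3: (23.9,0) -> (23.9,3) [heading=90, draw]
  LT 180: heading 90 -> 270
  -- iteration 2/6 --
  FD 3: (23.9,3) -> (23.9,0) [heading=270, draw]
  LT 180: heading 270 -> 90
  -- iteration 3/6 --
  FD 3: (23.9,0) -> (23.9,3) [heading=90, draw]
  LT 180: heading 90 -> 270
  -- iteration 4/6 --
  FD 3: (23.9,3) -> (23.9,0) [heading=270, draw]
  LT 180: heading 270 -> 90
  -- iteration 5/6 --
  FD 3: (23.9,0) -> (23.9,3) [heading=90, draw]
  LT 180: heading 90 -> 270
  -- iteration 6/6 --
  FD 3: (23.9,3) -> (23.9,0) [heading=270, draw]
  LT 180: heading 270 -> 90
]
FD 1.6: (23.9,0) -> (23.9,1.6) [heading=90, draw]
FD 9: (23.9,1.6) -> (23.9,10.6) [heading=90, draw]
FD 12.1: (23.9,10.6) -> (23.9,22.7) [heading=90, draw]
Final: pos=(23.9,22.7), heading=90, 11 segment(s) drawn
Segments drawn: 11

Answer: 11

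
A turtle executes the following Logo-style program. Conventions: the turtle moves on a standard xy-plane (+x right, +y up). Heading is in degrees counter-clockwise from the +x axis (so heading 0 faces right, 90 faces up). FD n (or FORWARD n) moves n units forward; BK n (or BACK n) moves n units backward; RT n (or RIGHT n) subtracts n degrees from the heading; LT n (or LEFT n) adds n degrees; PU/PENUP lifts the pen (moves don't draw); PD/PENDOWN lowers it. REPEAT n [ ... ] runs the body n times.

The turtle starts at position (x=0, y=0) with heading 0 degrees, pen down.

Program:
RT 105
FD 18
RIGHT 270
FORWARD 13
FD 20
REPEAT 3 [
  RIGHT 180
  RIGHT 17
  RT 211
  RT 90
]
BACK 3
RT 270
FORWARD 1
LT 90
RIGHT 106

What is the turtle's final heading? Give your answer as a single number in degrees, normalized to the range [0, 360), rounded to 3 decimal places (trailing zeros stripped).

Answer: 5

Derivation:
Executing turtle program step by step:
Start: pos=(0,0), heading=0, pen down
RT 105: heading 0 -> 255
FD 18: (0,0) -> (-4.659,-17.387) [heading=255, draw]
RT 270: heading 255 -> 345
FD 13: (-4.659,-17.387) -> (7.898,-20.751) [heading=345, draw]
FD 20: (7.898,-20.751) -> (27.217,-25.928) [heading=345, draw]
REPEAT 3 [
  -- iteration 1/3 --
  RT 180: heading 345 -> 165
  RT 17: heading 165 -> 148
  RT 211: heading 148 -> 297
  RT 90: heading 297 -> 207
  -- iteration 2/3 --
  RT 180: heading 207 -> 27
  RT 17: heading 27 -> 10
  RT 211: heading 10 -> 159
  RT 90: heading 159 -> 69
  -- iteration 3/3 --
  RT 180: heading 69 -> 249
  RT 17: heading 249 -> 232
  RT 211: heading 232 -> 21
  RT 90: heading 21 -> 291
]
BK 3: (27.217,-25.928) -> (26.142,-23.127) [heading=291, draw]
RT 270: heading 291 -> 21
FD 1: (26.142,-23.127) -> (27.075,-22.769) [heading=21, draw]
LT 90: heading 21 -> 111
RT 106: heading 111 -> 5
Final: pos=(27.075,-22.769), heading=5, 5 segment(s) drawn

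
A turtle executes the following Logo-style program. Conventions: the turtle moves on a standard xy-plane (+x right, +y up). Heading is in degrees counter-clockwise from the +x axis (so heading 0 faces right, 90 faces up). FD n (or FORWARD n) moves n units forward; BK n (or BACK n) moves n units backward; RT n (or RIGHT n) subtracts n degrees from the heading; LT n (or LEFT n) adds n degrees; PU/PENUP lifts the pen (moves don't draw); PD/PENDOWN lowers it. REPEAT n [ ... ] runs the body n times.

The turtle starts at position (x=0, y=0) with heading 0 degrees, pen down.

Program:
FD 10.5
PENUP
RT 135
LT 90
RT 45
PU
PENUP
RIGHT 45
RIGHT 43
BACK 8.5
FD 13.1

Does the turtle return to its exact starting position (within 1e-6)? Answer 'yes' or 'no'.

Answer: no

Derivation:
Executing turtle program step by step:
Start: pos=(0,0), heading=0, pen down
FD 10.5: (0,0) -> (10.5,0) [heading=0, draw]
PU: pen up
RT 135: heading 0 -> 225
LT 90: heading 225 -> 315
RT 45: heading 315 -> 270
PU: pen up
PU: pen up
RT 45: heading 270 -> 225
RT 43: heading 225 -> 182
BK 8.5: (10.5,0) -> (18.995,0.297) [heading=182, move]
FD 13.1: (18.995,0.297) -> (5.903,-0.161) [heading=182, move]
Final: pos=(5.903,-0.161), heading=182, 1 segment(s) drawn

Start position: (0, 0)
Final position: (5.903, -0.161)
Distance = 5.905; >= 1e-6 -> NOT closed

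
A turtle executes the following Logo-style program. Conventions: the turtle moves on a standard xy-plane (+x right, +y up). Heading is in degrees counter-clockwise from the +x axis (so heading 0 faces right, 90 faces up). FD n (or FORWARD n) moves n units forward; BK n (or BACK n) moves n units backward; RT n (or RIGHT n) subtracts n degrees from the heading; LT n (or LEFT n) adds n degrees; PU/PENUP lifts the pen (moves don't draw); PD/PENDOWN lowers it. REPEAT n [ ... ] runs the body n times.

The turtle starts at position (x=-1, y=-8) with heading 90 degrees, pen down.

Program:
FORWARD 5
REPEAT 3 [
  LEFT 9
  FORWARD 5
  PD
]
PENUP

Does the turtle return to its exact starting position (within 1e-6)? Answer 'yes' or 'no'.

Answer: no

Derivation:
Executing turtle program step by step:
Start: pos=(-1,-8), heading=90, pen down
FD 5: (-1,-8) -> (-1,-3) [heading=90, draw]
REPEAT 3 [
  -- iteration 1/3 --
  LT 9: heading 90 -> 99
  FD 5: (-1,-3) -> (-1.782,1.938) [heading=99, draw]
  PD: pen down
  -- iteration 2/3 --
  LT 9: heading 99 -> 108
  FD 5: (-1.782,1.938) -> (-3.327,6.694) [heading=108, draw]
  PD: pen down
  -- iteration 3/3 --
  LT 9: heading 108 -> 117
  FD 5: (-3.327,6.694) -> (-5.597,11.149) [heading=117, draw]
  PD: pen down
]
PU: pen up
Final: pos=(-5.597,11.149), heading=117, 4 segment(s) drawn

Start position: (-1, -8)
Final position: (-5.597, 11.149)
Distance = 19.693; >= 1e-6 -> NOT closed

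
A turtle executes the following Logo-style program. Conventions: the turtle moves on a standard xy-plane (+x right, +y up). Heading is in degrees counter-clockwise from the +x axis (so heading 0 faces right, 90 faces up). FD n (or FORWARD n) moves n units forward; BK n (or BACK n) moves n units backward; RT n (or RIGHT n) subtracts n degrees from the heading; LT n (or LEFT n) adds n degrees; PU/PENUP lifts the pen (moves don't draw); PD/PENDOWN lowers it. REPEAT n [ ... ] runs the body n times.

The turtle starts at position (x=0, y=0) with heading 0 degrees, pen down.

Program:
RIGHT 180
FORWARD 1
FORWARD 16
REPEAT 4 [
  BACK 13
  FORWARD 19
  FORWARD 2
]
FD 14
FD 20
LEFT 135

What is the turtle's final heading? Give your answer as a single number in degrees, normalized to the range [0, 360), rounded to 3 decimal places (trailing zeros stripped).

Executing turtle program step by step:
Start: pos=(0,0), heading=0, pen down
RT 180: heading 0 -> 180
FD 1: (0,0) -> (-1,0) [heading=180, draw]
FD 16: (-1,0) -> (-17,0) [heading=180, draw]
REPEAT 4 [
  -- iteration 1/4 --
  BK 13: (-17,0) -> (-4,0) [heading=180, draw]
  FD 19: (-4,0) -> (-23,0) [heading=180, draw]
  FD 2: (-23,0) -> (-25,0) [heading=180, draw]
  -- iteration 2/4 --
  BK 13: (-25,0) -> (-12,0) [heading=180, draw]
  FD 19: (-12,0) -> (-31,0) [heading=180, draw]
  FD 2: (-31,0) -> (-33,0) [heading=180, draw]
  -- iteration 3/4 --
  BK 13: (-33,0) -> (-20,0) [heading=180, draw]
  FD 19: (-20,0) -> (-39,0) [heading=180, draw]
  FD 2: (-39,0) -> (-41,0) [heading=180, draw]
  -- iteration 4/4 --
  BK 13: (-41,0) -> (-28,0) [heading=180, draw]
  FD 19: (-28,0) -> (-47,0) [heading=180, draw]
  FD 2: (-47,0) -> (-49,0) [heading=180, draw]
]
FD 14: (-49,0) -> (-63,0) [heading=180, draw]
FD 20: (-63,0) -> (-83,0) [heading=180, draw]
LT 135: heading 180 -> 315
Final: pos=(-83,0), heading=315, 16 segment(s) drawn

Answer: 315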